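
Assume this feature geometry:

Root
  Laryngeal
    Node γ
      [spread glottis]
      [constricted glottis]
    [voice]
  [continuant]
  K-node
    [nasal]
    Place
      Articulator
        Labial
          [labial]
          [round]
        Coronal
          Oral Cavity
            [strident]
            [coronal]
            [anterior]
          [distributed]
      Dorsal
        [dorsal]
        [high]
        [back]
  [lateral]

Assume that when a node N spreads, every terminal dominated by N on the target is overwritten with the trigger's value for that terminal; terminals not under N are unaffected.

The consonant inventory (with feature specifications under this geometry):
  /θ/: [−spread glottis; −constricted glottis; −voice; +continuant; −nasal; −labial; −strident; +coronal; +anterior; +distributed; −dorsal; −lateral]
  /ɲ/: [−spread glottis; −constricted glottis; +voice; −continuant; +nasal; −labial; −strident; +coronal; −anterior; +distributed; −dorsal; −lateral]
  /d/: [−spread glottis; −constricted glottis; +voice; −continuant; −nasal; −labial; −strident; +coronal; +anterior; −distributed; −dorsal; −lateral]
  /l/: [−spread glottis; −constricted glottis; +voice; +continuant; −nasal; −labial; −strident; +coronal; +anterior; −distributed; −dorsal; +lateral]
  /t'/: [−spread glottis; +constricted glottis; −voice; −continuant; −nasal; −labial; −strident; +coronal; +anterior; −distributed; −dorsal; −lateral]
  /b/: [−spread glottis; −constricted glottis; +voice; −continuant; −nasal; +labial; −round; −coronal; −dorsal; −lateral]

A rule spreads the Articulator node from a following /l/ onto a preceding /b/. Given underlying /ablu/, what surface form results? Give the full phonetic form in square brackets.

[adlu]

The Articulator node dominates the terminals [labial], [round], [strident], [coronal], [anterior], [distributed].
Spreading Articulator from /l/ onto /b/ replaces those values with /l/'s: [−labial], [−strident], [+coronal], [+anterior], [−distributed]. Features outside Articulator ([spread glottis], [constricted glottis], [voice], …) stay as in /b/.
The resulting bundle matches /d/ in the inventory; substituting it for /b/ gives [adlu].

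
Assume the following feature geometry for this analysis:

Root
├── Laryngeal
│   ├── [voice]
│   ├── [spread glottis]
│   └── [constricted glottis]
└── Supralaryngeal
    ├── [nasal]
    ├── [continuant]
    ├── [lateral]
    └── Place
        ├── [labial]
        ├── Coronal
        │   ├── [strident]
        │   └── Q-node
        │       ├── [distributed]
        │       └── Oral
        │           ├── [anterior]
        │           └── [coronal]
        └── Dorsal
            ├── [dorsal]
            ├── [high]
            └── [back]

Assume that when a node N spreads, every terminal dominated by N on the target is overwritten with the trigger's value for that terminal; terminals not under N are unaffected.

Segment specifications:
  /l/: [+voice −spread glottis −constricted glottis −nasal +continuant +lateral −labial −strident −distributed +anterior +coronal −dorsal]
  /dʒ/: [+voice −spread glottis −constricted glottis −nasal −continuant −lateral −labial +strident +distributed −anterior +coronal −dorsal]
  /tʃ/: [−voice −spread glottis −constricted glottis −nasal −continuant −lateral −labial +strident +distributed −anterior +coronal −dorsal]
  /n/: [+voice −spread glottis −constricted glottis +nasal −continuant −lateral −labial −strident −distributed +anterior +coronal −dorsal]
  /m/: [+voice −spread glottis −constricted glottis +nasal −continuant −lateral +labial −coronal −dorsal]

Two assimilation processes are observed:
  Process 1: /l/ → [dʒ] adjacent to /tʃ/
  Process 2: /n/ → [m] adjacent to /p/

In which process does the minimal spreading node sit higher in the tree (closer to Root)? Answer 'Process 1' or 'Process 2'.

Process 1: the features that change are [continuant], [lateral], [anterior], [distributed], [strident]; the minimal node is Supralaryngeal (depth 1).
In Process 2, [labial], [coronal], [anterior], [distributed], [strident] change, so the minimal spreading node is Place at depth 2.
Supralaryngeal (depth 1) sits above Place (depth 2), making Process 1 the one with the higher spreading node.

Process 1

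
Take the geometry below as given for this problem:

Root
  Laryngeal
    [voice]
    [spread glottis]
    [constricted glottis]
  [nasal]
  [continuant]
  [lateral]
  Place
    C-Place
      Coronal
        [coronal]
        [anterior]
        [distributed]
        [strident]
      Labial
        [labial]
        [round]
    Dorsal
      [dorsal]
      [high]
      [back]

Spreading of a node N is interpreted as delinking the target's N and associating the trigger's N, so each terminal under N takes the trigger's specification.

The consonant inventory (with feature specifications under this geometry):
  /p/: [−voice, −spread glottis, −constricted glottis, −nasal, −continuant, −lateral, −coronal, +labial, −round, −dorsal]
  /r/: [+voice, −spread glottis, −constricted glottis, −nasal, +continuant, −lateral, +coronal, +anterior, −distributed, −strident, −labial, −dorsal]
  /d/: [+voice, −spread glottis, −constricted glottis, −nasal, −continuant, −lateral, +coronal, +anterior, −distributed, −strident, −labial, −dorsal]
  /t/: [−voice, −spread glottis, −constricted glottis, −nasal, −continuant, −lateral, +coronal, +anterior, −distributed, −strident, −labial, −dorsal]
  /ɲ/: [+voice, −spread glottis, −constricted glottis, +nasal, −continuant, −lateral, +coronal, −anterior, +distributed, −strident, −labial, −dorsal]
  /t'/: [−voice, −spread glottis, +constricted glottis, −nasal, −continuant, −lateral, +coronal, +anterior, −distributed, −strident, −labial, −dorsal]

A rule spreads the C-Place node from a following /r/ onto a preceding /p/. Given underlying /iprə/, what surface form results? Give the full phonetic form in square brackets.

[itrə]

C-Place immediately or transitively dominates [coronal], [anterior], [distributed], [strident], [labial], [round].
The target acquires /r/'s values for everything under C-Place — [+coronal], [+anterior], [−distributed], [−strident], [−labial] — while keeping its own [voice], [spread glottis], [constricted glottis], ….
This feature bundle is that of [t], so /iprə/ surfaces as [itrə].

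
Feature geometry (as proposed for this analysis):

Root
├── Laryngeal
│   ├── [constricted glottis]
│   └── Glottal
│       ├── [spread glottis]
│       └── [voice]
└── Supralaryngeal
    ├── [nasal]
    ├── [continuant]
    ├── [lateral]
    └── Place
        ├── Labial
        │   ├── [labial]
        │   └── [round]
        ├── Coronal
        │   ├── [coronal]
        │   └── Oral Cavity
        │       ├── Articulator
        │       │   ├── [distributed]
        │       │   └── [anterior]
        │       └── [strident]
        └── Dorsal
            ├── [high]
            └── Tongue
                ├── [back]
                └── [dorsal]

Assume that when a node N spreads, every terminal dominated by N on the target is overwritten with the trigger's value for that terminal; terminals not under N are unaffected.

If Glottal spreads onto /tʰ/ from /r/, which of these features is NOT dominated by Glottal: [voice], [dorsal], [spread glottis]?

[dorsal]

Glottal dominates exactly [spread glottis], [voice].
Spreading Glottal replaces [voice], [spread glottis] with the trigger's values, since each sits inside the Glottal constituent.
[dorsal] is not within the Glottal subtree (it hangs from Tongue), so /tʰ/'s [dorsal] value survives.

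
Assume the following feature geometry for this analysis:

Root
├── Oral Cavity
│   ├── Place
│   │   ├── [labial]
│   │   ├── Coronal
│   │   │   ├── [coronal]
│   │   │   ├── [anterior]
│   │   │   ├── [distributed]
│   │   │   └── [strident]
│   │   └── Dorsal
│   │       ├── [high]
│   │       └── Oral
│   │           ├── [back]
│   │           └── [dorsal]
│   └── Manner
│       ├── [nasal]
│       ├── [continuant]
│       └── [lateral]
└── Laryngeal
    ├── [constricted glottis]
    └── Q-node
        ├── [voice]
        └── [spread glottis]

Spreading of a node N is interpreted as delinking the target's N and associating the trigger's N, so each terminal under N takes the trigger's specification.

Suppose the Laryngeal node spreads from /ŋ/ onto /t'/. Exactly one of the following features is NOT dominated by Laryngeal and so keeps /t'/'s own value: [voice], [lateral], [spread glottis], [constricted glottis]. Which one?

[lateral]

Laryngeal dominates exactly [constricted glottis], [voice], [spread glottis].
[voice], [spread glottis], [constricted glottis] all lie under Laryngeal, so they are overwritten when Laryngeal spreads.
[lateral] attaches under Manner, not under Laryngeal, so /t'/ retains its own value for [lateral].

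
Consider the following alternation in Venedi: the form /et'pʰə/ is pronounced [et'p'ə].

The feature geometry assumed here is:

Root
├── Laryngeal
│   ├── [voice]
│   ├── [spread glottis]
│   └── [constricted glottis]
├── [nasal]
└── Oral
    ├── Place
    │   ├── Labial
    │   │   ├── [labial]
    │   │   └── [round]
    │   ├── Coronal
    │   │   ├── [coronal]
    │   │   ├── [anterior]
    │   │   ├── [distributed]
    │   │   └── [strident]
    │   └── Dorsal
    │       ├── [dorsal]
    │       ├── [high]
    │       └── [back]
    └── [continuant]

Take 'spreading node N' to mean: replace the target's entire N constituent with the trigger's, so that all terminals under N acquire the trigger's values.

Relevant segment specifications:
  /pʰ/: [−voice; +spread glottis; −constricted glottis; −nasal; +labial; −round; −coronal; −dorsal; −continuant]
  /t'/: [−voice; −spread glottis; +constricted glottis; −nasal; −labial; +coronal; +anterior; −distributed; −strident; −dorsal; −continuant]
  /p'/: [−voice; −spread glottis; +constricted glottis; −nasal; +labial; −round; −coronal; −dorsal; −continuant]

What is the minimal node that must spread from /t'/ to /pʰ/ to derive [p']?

Feature comparison: [spread glottis], [constricted glottis] differ between /pʰ/ and [p']; the remaining terminals match.
These terminals are all dominated by Laryngeal, and no proper subconstituent of Laryngeal covers them all; Laryngeal is their lowest common ancestor.
Spreading Laryngeal from /t'/ overwrites each of those terminals with /t'/'s values, yielding exactly [p'].
Since [coronal], [labial] are preserved even though /t'/ disagrees there, no node above Laryngeal spread.

Laryngeal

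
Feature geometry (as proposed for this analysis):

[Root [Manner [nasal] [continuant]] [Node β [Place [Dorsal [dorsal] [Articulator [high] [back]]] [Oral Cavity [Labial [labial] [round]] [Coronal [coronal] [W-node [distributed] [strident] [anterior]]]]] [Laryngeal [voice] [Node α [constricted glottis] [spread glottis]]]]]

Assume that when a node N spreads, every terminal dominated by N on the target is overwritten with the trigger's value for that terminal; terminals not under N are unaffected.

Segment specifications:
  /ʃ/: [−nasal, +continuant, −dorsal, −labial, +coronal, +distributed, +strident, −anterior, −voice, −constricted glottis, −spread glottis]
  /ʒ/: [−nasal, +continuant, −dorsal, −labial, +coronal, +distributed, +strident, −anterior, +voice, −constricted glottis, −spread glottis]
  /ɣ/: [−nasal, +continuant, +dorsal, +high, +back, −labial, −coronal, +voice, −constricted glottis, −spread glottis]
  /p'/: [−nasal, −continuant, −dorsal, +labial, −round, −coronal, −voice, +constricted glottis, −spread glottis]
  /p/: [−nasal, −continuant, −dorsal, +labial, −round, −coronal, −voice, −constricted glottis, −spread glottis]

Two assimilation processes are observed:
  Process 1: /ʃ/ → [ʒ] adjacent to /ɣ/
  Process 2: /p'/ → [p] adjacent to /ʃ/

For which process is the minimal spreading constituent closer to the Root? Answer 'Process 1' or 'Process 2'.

Process 1

Process 1: the feature that changes is [voice]; the minimal node is [voice] (depth 3).
In Process 2, [constricted glottis] changes, so the minimal spreading node is [constricted glottis] at depth 4.
Depth 3 < depth 4; Process 1 involves the structurally higher constituent [voice].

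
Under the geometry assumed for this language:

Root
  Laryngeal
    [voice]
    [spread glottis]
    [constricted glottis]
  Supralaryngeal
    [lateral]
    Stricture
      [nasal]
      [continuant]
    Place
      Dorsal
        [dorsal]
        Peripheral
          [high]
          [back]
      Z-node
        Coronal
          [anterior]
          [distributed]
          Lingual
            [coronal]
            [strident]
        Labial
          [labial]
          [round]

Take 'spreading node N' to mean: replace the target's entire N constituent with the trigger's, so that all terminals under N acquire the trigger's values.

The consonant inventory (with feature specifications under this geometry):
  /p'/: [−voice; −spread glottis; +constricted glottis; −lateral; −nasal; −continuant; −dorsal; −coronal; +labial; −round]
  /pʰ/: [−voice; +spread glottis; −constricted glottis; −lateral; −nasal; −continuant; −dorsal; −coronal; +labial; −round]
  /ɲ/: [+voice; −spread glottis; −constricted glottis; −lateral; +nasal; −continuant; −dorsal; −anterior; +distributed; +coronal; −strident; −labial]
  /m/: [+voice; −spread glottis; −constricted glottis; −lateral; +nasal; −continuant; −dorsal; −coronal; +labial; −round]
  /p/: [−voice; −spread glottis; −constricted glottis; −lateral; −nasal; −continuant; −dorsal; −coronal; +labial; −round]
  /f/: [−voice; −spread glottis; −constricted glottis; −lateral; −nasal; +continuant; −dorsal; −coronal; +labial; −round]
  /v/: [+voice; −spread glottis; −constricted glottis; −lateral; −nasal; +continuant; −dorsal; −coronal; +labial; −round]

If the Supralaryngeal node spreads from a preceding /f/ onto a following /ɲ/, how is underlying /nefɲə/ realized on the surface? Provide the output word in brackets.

[nefvə]

Terminals under Supralaryngeal in this geometry: [lateral], [nasal], [continuant], [dorsal], [high], [back], [anterior], [distributed], [coronal], [strident], [labial], [round].
After delinking /ɲ/'s Supralaryngeal and linking /f/'s, the affected terminals become [−lateral], [−nasal], [+continuant], [−dorsal], [−coronal], [+labial], [−round]; [voice], [spread glottis], [constricted glottis] (outside Supralaryngeal) are retained from /ɲ/.
Among the inventory, only /v/ has exactly this specification, giving the surface form [nefvə].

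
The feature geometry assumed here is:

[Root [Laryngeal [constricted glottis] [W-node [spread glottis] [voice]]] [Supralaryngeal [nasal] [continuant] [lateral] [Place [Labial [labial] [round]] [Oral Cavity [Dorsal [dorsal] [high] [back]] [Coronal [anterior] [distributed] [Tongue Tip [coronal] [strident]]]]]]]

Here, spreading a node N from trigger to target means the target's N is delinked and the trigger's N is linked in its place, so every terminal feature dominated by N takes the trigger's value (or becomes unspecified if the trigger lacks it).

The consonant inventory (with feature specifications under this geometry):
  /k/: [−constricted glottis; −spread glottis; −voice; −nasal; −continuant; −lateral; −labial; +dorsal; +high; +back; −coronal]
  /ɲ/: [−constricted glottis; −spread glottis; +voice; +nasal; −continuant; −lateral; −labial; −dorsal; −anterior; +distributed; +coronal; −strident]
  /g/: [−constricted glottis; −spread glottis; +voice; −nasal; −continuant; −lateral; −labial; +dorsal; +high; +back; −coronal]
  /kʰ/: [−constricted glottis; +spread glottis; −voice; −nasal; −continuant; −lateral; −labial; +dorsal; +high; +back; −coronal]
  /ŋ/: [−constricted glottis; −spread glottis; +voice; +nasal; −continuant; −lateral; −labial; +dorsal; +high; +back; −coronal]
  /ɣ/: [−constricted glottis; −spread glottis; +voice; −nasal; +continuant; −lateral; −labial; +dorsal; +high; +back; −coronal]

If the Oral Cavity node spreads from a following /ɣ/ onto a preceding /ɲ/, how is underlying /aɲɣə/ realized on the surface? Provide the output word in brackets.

[aŋɣə]

Oral Cavity immediately or transitively dominates [dorsal], [high], [back], [anterior], [distributed], [coronal], [strident].
Spreading Oral Cavity from /ɣ/ onto /ɲ/ replaces those values with /ɣ/'s: [+dorsal], [+high], [+back], [−coronal]. Features outside Oral Cavity ([constricted glottis], [spread glottis], [voice], …) stay as in /ɲ/.
This feature bundle is that of [ŋ], so /aɲɣə/ surfaces as [aŋɣə].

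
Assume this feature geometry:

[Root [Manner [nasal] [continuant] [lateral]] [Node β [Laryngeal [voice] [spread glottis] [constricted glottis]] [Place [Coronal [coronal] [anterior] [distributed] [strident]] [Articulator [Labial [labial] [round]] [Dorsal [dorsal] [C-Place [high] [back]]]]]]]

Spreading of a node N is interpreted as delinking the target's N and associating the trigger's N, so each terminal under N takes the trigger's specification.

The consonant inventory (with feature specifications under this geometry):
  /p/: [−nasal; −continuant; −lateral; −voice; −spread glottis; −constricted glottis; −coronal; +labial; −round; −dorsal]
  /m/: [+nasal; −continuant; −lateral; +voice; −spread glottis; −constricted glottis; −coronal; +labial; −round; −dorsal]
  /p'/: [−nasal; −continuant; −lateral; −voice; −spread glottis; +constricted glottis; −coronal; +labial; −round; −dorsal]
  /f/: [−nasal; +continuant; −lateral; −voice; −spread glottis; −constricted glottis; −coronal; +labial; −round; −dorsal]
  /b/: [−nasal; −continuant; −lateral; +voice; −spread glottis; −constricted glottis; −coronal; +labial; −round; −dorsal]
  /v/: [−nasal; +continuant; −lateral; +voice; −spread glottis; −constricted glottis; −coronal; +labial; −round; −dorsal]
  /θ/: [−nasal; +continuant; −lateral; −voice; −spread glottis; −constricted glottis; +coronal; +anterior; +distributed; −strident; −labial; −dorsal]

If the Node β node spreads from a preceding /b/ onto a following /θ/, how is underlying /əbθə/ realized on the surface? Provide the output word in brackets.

[əbvə]

Terminals under Node β in this geometry: [voice], [spread glottis], [constricted glottis], [coronal], [anterior], [distributed], [strident], [labial], [round], [dorsal], [high], [back].
The target acquires /b/'s values for everything under Node β — [+voice], [−spread glottis], [−constricted glottis], [−coronal], [+labial], [−round], [−dorsal] — while keeping its own [nasal], [continuant], [lateral].
Among the inventory, only /v/ has exactly this specification, giving the surface form [əbvə].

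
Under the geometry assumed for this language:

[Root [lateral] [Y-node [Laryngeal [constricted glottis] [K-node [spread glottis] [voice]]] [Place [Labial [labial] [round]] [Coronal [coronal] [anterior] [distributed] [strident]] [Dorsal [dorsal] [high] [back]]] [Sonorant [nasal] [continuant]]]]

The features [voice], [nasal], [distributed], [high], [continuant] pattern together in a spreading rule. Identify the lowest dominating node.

Y-node

[voice]: Root > Y-node > Laryngeal > K-node > [voice].
[nasal]: Root > Y-node > Sonorant > [nasal].
[distributed] lies under Coronal (below Y-node).
[high]: Root > Y-node > Place > Dorsal > [high].
[continuant] lies under Sonorant (below Y-node).
The lowest node appearing on every path is Y-node; each proper daughter of Y-node fails to dominate at least one of the listed features.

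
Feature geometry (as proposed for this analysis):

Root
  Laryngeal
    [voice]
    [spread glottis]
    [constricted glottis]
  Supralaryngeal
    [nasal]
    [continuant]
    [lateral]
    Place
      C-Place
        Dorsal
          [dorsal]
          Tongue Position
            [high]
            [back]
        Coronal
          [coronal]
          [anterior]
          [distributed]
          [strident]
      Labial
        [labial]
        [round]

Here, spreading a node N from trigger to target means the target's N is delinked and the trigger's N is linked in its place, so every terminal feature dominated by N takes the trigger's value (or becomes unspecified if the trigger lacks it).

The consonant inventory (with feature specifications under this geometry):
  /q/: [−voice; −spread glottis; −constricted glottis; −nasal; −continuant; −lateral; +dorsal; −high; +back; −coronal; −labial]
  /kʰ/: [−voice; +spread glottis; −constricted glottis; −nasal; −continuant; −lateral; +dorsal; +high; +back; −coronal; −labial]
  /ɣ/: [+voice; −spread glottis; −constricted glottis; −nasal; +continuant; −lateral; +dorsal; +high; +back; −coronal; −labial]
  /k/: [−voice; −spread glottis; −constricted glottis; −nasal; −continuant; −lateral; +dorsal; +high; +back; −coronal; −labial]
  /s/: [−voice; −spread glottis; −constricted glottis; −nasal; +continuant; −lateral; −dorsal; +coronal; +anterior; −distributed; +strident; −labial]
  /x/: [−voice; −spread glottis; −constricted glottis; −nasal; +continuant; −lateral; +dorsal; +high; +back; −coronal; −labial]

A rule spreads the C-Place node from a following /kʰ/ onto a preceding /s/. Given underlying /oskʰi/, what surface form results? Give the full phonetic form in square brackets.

Terminals under C-Place in this geometry: [dorsal], [high], [back], [coronal], [anterior], [distributed], [strident].
Spreading C-Place from /kʰ/ onto /s/ replaces those values with /kʰ/'s: [+dorsal], [+high], [+back], [−coronal]. Features outside C-Place ([voice], [spread glottis], [constricted glottis], …) stay as in /s/.
Among the inventory, only /x/ has exactly this specification, giving the surface form [oxkʰi].

[oxkʰi]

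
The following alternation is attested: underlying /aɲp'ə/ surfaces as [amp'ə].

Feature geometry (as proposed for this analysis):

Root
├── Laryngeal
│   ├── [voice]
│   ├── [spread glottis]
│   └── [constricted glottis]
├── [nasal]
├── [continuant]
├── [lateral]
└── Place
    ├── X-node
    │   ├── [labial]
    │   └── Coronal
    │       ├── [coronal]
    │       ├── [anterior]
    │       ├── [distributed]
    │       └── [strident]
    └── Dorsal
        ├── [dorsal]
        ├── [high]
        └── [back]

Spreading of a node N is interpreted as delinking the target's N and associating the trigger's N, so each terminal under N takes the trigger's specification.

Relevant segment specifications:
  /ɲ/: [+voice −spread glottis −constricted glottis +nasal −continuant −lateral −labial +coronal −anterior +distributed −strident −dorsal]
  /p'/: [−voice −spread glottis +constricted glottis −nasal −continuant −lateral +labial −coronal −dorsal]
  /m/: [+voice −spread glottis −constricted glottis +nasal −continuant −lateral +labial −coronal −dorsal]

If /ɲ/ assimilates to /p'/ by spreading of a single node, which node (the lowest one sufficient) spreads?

X-node

The alternation /ɲ/ → [m] changes [labial], [coronal], [anterior], [distributed], [strident] and nothing else.
The smallest constituent containing every changed terminal is X-node — each of its daughters lacks at least one of the affected features.
Delinking /ɲ/'s X-node and associating /p'/'s X-node gives precisely the feature bundle of [m].
[nasal], [constricted glottis] stay as in /ɲ/ although /p'/ differs there, so no node dominating them spread; among the remaining candidates X-node is the lowest that derives the output.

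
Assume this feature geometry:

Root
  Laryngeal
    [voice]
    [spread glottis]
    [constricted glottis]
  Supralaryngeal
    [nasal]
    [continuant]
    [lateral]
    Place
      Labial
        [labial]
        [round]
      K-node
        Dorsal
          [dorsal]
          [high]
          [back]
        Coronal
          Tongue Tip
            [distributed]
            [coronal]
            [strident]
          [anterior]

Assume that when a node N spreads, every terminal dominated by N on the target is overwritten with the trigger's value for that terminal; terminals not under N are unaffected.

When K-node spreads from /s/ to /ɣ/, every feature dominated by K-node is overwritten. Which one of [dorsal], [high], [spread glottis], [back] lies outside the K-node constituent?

[spread glottis]

The terminals dominated by K-node are [dorsal], [high], [back], [distributed], [coronal], [strident], [anterior].
Spreading K-node replaces [back], [high], [dorsal] with the trigger's values, since each sits inside the K-node constituent.
But [spread glottis] is a dependent of Laryngeal, outside K-node; it is therefore untouched by the spreading.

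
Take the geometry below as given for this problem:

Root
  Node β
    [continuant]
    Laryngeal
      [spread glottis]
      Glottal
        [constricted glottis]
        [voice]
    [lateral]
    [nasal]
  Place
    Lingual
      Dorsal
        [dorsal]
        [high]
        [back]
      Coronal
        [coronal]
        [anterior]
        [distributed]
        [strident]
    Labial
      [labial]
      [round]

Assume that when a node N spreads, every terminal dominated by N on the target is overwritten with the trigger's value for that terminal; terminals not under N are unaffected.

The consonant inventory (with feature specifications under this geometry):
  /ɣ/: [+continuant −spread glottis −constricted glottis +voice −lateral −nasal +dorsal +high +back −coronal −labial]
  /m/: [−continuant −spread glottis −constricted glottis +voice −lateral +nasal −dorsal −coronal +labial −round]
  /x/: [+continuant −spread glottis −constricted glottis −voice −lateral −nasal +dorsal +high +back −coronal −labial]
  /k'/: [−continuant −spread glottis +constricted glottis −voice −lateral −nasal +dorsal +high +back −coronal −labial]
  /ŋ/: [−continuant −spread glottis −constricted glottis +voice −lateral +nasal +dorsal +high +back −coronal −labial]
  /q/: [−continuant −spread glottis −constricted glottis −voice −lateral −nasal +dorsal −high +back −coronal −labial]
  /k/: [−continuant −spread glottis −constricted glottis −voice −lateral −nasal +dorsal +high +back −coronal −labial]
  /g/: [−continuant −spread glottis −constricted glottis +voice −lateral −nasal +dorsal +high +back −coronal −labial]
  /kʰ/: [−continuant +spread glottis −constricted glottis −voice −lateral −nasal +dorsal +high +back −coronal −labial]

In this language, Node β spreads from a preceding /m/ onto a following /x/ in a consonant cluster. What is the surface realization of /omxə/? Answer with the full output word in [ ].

[omŋə]

Node β immediately or transitively dominates [continuant], [spread glottis], [constricted glottis], [voice], [lateral], [nasal].
The target acquires /m/'s values for everything under Node β — [−continuant], [−spread glottis], [−constricted glottis], [+voice], [−lateral], [+nasal] — while keeping its own [dorsal], [high], [back], ….
The resulting bundle matches /ŋ/ in the inventory; substituting it for /x/ gives [omŋə].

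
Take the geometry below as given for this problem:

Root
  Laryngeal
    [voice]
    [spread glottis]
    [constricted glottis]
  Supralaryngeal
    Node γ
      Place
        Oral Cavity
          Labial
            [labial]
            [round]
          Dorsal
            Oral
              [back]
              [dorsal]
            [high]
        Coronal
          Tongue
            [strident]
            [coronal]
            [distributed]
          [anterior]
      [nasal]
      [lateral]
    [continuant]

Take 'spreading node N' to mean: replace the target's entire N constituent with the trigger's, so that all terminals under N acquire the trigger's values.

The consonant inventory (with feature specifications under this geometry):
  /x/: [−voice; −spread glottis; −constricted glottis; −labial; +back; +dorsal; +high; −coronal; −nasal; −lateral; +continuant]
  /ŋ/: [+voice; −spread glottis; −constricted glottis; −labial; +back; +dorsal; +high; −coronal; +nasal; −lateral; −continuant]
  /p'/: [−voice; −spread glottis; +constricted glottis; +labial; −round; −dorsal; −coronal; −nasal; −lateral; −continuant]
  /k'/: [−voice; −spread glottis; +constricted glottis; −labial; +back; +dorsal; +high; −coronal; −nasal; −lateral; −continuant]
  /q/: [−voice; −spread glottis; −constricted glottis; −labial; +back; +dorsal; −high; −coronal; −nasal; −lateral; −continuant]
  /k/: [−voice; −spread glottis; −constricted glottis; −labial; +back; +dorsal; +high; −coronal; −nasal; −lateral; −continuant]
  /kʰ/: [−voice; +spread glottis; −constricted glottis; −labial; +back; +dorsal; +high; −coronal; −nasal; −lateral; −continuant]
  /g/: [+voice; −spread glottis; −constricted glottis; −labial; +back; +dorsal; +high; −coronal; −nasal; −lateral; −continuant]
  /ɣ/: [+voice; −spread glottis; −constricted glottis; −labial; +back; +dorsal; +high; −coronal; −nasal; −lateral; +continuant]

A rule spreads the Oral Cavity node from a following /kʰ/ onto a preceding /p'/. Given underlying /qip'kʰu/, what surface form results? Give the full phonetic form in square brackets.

[qik'kʰu]

Oral Cavity immediately or transitively dominates [labial], [round], [back], [dorsal], [high].
Spreading Oral Cavity from /kʰ/ onto /p'/ replaces those values with /kʰ/'s: [−labial], [+back], [+dorsal], [+high]. Features outside Oral Cavity ([voice], [spread glottis], [constricted glottis], …) stay as in /p'/.
The resulting bundle matches /k'/ in the inventory; substituting it for /p'/ gives [qik'kʰu].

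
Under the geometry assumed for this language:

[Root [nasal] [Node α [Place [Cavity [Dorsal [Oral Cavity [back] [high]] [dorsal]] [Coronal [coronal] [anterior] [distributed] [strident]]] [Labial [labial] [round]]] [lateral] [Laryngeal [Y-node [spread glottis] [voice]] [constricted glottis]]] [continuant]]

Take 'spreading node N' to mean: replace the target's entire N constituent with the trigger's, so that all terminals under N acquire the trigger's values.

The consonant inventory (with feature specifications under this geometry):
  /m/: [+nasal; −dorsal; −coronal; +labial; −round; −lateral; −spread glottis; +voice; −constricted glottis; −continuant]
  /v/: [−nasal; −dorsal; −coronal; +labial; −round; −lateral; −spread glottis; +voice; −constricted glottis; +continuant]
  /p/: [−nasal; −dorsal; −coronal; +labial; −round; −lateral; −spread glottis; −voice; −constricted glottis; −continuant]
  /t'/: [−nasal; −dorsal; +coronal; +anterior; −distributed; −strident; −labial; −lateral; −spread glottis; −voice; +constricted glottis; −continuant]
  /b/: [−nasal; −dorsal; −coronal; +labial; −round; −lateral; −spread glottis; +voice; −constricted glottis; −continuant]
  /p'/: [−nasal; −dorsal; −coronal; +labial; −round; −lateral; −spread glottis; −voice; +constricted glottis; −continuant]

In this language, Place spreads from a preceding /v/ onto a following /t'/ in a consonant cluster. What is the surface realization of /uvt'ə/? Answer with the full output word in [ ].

The Place node dominates the terminals [back], [high], [dorsal], [coronal], [anterior], [distributed], [strident], [labial], [round].
After delinking /t'/'s Place and linking /v/'s, the affected terminals become [−dorsal], [−coronal], [+labial], [−round]; [nasal], [lateral], [spread glottis], … (outside Place) are retained from /t'/.
Among the inventory, only /p'/ has exactly this specification, giving the surface form [uvp'ə].

[uvp'ə]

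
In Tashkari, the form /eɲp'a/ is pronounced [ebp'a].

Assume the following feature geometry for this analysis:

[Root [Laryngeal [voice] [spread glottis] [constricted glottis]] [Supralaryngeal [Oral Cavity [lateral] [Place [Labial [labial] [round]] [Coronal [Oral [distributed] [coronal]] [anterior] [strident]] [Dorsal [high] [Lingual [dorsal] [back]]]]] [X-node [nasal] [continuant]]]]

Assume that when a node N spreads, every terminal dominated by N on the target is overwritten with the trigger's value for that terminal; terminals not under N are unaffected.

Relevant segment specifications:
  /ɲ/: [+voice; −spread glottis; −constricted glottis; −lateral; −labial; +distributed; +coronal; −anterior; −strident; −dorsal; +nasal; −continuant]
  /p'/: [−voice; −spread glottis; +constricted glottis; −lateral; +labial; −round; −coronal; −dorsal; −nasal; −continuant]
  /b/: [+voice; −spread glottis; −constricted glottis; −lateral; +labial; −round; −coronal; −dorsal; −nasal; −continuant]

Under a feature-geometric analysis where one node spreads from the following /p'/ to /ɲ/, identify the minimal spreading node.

Supralaryngeal

/ɲ/ and [b] differ in [nasal], [labial], [round], [coronal], [anterior], [distributed], [strident]; every other specified feature is identical.
In this geometry the lowest node dominating all of them is Supralaryngeal: every daughter of Supralaryngeal dominates only a proper subset, so no lower node suffices.
Delinking /ɲ/'s Supralaryngeal and associating /p'/'s Supralaryngeal gives precisely the feature bundle of [b].
Since [constricted glottis], [voice] are preserved even though /p'/ disagrees there, no node above Supralaryngeal spread.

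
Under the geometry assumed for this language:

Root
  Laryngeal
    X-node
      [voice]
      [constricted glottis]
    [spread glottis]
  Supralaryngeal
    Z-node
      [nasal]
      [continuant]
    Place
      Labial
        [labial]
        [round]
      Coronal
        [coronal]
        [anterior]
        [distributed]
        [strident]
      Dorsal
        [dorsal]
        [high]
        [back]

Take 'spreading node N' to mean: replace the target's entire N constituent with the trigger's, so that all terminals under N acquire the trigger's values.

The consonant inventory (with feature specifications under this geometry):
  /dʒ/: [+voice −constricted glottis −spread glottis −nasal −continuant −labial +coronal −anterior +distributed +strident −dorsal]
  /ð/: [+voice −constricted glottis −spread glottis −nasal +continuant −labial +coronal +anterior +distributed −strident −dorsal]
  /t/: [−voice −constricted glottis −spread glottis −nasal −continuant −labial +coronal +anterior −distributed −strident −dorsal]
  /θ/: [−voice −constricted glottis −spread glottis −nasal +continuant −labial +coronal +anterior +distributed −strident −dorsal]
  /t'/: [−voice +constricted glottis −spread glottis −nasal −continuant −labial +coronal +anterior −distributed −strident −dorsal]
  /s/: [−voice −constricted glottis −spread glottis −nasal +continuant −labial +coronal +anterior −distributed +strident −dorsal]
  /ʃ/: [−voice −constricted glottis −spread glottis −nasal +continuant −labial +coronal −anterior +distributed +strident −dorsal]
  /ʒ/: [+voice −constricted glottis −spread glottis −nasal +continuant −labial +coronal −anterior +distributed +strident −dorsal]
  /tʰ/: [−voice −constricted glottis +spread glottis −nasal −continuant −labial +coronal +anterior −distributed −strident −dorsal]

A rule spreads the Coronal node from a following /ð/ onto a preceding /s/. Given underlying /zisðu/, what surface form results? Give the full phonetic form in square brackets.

[ziθðu]

The Coronal node dominates the terminals [coronal], [anterior], [distributed], [strident].
Spreading Coronal from /ð/ onto /s/ replaces those values with /ð/'s: [+coronal], [+anterior], [+distributed], [−strident]. Features outside Coronal ([voice], [constricted glottis], [spread glottis], …) stay as in /s/.
This feature bundle is that of [θ], so /zisðu/ surfaces as [ziθðu].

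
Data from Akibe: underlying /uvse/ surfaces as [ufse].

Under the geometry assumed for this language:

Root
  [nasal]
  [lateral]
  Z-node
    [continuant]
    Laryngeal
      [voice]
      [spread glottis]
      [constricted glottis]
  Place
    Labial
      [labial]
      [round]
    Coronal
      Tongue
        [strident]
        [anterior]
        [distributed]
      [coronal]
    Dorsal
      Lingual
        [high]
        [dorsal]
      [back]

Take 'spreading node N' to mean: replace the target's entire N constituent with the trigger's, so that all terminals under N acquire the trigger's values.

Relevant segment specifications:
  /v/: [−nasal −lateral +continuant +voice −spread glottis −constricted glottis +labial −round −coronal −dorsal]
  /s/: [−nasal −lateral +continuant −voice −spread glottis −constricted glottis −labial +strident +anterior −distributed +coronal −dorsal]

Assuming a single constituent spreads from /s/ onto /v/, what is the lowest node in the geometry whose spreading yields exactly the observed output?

Feature comparison: [voice] differs between /v/ and [f]; the remaining terminals match.
Since just one terminal is affected and it takes /s/'s value, spreading the terminal [voice] alone is sufficient and minimal.
Features on which the two segments disagree outside [voice], such as [coronal], [labial], are unchanged — nothing dominating them spread, and [voice] is the minimal sufficient constituent.

[voice]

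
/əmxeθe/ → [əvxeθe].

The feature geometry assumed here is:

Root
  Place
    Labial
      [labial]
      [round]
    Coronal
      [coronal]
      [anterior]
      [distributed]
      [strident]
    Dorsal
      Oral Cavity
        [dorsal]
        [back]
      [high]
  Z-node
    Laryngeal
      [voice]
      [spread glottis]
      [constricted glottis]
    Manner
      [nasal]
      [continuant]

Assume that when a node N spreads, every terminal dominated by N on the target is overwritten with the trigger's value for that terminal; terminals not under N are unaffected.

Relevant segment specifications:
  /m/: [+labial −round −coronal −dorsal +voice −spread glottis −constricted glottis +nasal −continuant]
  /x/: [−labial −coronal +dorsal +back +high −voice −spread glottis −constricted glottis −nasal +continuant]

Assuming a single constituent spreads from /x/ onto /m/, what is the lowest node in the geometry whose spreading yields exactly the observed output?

/m/ and [v] differ in [nasal], [continuant]; every other specified feature is identical.
The smallest constituent containing every changed terminal is Manner — each of its daughters lacks at least one of the affected features.
Spreading Manner from /x/ overwrites each of those terminals with /x/'s values, yielding exactly [v].
Had Z-node or a higher node spread, [voice] would have taken /x/'s value; it stays as in /m/, confirming the spreading constituent is exactly Manner.

Manner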